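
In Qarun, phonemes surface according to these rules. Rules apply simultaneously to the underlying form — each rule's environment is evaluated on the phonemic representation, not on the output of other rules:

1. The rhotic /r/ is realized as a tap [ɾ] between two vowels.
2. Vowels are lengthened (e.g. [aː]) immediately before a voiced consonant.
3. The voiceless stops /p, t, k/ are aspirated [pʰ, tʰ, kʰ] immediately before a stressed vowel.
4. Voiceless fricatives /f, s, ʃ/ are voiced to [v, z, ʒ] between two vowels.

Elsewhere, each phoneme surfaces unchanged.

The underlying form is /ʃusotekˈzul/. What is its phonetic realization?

/ʃ/ (word-initial) fails the environment for rule 4, so it stays [ʃ].
/u/ (between /ʃ/ and /s/): rule 2 targets it, but not before a voiced consonant → unchanged [u].
Rule 4 applies to /s/ (between /u/ and /o/: between two vowels) → [z].
/o/ — between /s/ and /t/; rule 2 does not apply here → [o].
/t/ (between /o/ and /e/) fails the environment for rule 3, so it stays [t].
/e/ (between /t/ and /k/): rule 2 targets it, but not before a voiced consonant → unchanged [e].
/k/ (between /e/ and /z/) fails the environment for rule 3, so it stays [k].
/z/ (between /k/ and /u/): no rule targets it → [z].
Rule 2 applies to /u/ (between /z/ and /l/: before a voiced consonant) → [uː].
/l/ stays [l].

[ʃuzotekˈzuːl]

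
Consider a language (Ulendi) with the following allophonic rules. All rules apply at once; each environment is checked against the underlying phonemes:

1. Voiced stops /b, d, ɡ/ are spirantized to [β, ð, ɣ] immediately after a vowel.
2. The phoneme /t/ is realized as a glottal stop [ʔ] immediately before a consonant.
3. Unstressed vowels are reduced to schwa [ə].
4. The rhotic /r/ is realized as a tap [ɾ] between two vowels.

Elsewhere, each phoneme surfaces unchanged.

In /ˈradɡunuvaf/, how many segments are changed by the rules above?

4

Segments that undergo a rule: /d/ → [ð] (rule 1); /u/ → [ə] (rule 3); /u/ → [ə] (rule 3); /a/ → [ə] (rule 3).
All other segments surface unchanged.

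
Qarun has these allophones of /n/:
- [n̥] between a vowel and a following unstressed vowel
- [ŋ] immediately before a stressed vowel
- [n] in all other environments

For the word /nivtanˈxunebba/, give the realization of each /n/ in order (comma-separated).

[n], [n], [n̥]

Occurrence 1 (position 1): no conditioning environment matches → elsewhere allophone [n].
Occurrence 2 (position 6): no conditioning environment matches → elsewhere allophone [n].
Occurrence 3 (position 9): between a vowel and a following unstressed vowel → [n̥].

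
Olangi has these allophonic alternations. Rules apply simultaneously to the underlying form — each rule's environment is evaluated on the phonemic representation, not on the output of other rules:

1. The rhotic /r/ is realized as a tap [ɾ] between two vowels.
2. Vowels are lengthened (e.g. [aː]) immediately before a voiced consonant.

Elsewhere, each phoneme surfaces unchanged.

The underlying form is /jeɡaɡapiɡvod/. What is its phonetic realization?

[jeːɡaːɡapiːɡvoːd]

/e/ — between /j/ and /ɡ/, before a voiced consonant — surfaces as [eː] (rule 2).
/a/ meets the environment for rule 2 (before a voiced consonant) → [aː].
/a/ — between /ɡ/ and /p/; rule 2 does not apply here → [a].
/i/ (between /p/ and /ɡ/) occurs before a voiced consonant → [iː] by rule 2.
/o/ (between /v/ and /d/): before a voiced consonant, so rule 2 applies → [oː].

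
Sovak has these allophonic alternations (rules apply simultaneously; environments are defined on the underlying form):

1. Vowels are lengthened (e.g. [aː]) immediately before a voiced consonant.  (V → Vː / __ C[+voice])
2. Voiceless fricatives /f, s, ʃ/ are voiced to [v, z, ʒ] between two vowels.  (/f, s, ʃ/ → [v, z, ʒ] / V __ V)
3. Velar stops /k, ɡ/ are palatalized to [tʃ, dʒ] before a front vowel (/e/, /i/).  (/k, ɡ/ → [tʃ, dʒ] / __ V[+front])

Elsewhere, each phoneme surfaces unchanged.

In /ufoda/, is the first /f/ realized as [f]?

No

/f/ — between /u/ and /o/, between two vowels — surfaces as [v] (rule 2).
The actual realization is [v], not [f].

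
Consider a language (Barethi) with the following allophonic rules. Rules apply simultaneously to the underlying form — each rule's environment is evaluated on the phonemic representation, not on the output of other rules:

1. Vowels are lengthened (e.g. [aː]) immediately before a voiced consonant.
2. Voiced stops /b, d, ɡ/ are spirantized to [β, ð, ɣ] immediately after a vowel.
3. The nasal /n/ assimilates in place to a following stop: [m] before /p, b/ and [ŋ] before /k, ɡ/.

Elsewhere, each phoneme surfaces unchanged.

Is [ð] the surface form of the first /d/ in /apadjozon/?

Yes

/d/ (between /a/ and /j/): immediately after a vowel, so rule 2 applies → [ð].
The actual realization is [ð], which matches [ð].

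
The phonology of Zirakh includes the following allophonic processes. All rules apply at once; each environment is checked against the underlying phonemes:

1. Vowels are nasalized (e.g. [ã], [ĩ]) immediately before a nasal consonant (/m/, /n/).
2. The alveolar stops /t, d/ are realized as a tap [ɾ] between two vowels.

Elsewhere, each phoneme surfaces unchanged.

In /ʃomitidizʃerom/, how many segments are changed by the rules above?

4

Segments that undergo a rule: /o/ → [õ] (rule 1); /t/ → [ɾ] (rule 2); /d/ → [ɾ] (rule 2); /o/ → [õ] (rule 1).
All other segments surface unchanged.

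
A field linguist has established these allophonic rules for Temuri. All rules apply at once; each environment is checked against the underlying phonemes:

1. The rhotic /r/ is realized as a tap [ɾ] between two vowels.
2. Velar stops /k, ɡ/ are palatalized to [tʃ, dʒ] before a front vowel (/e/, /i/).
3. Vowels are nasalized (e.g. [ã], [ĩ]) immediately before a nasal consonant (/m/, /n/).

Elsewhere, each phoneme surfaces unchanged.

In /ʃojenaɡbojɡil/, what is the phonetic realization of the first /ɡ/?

[ɡ]

/ɡ/ (between /a/ and /b/) fails the environment for rule 2, so it stays [ɡ].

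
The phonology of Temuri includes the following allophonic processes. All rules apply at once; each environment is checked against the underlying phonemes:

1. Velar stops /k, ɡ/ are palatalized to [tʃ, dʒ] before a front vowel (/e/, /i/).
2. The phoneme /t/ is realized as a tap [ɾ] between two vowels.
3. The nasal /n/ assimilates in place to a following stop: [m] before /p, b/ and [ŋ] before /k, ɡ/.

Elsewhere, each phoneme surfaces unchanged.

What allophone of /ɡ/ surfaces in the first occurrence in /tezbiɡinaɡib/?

[dʒ]

/ɡ/ (between /i/ and /i/): before a front vowel, so rule 1 applies → [dʒ].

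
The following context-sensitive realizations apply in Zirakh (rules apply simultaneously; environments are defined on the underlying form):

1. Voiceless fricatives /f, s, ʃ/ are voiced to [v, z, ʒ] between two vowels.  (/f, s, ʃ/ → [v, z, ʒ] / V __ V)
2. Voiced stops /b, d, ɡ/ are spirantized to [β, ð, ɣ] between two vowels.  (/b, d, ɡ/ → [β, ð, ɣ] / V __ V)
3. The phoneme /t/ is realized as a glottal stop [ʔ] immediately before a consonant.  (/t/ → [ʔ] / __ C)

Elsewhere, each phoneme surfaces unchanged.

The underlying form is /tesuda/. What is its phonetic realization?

[tezuða]

/t/ (word-initial) is in the target of rule 3 but the environment (immediately before a consonant) is not met → [t].
/e/ stays [e].
/s/ — between /e/ and /u/, between two vowels — surfaces as [z] (rule 1).
/u/ (between /s/ and /d/) is unaffected → [u].
/d/ (between /u/ and /a/): between two vowels, so rule 2 applies → [ð].
/a/ stays [a].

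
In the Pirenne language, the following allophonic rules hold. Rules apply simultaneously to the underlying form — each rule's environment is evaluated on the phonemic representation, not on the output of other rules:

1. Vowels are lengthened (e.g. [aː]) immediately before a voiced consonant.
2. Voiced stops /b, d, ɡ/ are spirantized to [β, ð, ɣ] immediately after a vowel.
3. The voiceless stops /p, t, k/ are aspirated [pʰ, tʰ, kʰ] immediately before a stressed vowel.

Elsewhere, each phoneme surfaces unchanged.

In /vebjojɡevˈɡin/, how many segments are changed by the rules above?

Segments that undergo a rule: /e/ → [eː] (rule 1); /b/ → [β] (rule 2); /o/ → [oː] (rule 1); /e/ → [eː] (rule 1); /i/ → [iː] (rule 1).
All other segments surface unchanged.

5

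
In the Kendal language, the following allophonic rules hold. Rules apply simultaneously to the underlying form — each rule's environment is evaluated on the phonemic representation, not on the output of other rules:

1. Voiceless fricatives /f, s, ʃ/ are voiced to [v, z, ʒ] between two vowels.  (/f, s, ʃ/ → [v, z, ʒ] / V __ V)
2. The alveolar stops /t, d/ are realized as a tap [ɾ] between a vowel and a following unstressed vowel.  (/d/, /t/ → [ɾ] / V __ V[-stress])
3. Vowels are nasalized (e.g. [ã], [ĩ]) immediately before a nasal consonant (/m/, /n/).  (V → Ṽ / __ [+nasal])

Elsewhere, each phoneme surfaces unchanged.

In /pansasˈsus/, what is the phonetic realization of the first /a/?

/a/ meets the environment for rule 3 (before a nasal consonant) → [ã].

[ã]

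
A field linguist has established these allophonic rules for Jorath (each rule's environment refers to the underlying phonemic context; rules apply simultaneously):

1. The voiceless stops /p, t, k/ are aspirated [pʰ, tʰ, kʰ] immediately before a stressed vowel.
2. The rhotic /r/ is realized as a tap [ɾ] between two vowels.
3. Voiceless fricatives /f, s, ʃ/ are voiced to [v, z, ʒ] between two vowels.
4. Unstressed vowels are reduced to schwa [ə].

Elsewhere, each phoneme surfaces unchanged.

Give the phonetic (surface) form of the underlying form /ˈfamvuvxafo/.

/f/ (word-initial) is in the target of rule 3 but the environment (between two vowels) is not met → [f].
/a/ — between /f/ and /m/; rule 4 does not apply here → [a].
/m/ — not in any rule's target class → [m].
/v/ (between /m/ and /u/): no rule targets it → [v].
/u/ meets the environment for rule 4 (in an unstressed syllable) → [ə].
/v/ stays [v].
/x/ stays [x].
/a/ — between /x/ and /f/, in an unstressed syllable — surfaces as [ə] (rule 4).
/f/ meets the environment for rule 3 (between two vowels) → [v].
Rule 4 applies to /o/ (word-final: in an unstressed syllable) → [ə].

[ˈfamvəvxəvə]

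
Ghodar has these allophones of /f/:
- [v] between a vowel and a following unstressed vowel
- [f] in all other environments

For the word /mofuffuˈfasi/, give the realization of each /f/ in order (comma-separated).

Occurrence 1 (position 3): between a vowel and a following unstressed vowel → [v].
Occurrence 2 (position 5): no conditioning environment matches → elsewhere allophone [f].
Occurrence 3 (position 6): no conditioning environment matches → elsewhere allophone [f].
Occurrence 4 (position 8): no conditioning environment matches → elsewhere allophone [f].

[v], [f], [f], [f]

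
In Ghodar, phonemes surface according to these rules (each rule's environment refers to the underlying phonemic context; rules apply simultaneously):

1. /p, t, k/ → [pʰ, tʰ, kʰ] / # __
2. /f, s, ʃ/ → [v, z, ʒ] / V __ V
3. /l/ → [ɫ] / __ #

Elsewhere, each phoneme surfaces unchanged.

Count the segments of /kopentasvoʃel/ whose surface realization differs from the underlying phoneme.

Segments that undergo a rule: /k/ → [kʰ] (rule 1); /ʃ/ → [ʒ] (rule 2); /l/ → [ɫ] (rule 3).
All other segments surface unchanged.

3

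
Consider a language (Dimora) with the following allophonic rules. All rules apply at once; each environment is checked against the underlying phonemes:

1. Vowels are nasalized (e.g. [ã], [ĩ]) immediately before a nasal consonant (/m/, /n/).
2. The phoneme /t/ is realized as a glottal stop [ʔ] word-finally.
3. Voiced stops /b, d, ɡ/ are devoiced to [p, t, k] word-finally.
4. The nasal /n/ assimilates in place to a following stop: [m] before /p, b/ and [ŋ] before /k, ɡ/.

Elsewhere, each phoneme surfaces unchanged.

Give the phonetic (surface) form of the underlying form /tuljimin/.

/t/ (word-initial): rule 2 targets it, but not word-finally → unchanged [t].
/u/ (between /t/ and /l/): rule 1 targets it, but not before a nasal consonant → unchanged [u].
/l/ (between /u/ and /j/): no rule targets it → [l].
/j/ — not in any rule's target class → [j].
/i/ — between /j/ and /m/, before a nasal consonant — surfaces as [ĩ] (rule 1).
/m/ — not in any rule's target class → [m].
/i/ (between /m/ and /n/) occurs before a nasal consonant → [ĩ] by rule 1.
/n/ (word-final) fails the environment for rule 4, so it stays [n].

[tuljĩmĩn]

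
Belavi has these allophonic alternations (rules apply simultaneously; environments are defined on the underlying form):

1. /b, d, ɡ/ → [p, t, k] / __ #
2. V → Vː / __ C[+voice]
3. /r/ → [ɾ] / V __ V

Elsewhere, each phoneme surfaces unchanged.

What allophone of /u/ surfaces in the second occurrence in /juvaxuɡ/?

Rule 2 applies to /u/ (between /x/ and /ɡ/: before a voiced consonant) → [uː].

[uː]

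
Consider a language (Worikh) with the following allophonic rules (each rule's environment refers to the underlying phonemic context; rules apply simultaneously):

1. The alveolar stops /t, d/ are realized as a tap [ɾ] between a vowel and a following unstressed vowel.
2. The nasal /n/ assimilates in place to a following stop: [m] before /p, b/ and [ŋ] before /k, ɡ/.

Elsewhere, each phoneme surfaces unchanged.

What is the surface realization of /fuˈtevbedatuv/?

[fuˈtevbeɾaɾuv]

/f/ (word-initial) is unaffected → [f].
/u/ — not in any rule's target class → [u].
/t/ — between /u/ and /e/; rule 1 does not apply here → [t].
/e/ — not in any rule's target class → [e].
/v/ (between /e/ and /b/): no rule targets it → [v].
/b/ (between /v/ and /e/): no rule targets it → [b].
/e/ stays [e].
/d/ (between /e/ and /a/): between a vowel and a following unstressed vowel, so rule 1 applies → [ɾ].
/a/ — not in any rule's target class → [a].
/t/ (between /a/ and /u/) occurs between a vowel and a following unstressed vowel → [ɾ] by rule 1.
/u/ (between /t/ and /v/) is unaffected → [u].
/v/ stays [v].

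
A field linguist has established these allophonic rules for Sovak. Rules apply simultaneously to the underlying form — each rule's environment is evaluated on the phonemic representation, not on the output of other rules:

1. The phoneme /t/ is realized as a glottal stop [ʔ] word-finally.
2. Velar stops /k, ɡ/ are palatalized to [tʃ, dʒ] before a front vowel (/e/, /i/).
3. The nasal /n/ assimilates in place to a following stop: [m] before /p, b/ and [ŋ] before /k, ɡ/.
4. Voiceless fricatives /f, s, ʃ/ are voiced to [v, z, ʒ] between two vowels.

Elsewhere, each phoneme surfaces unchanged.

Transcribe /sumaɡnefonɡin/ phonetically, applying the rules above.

[sumaɡnevoŋdʒin]

/s/ — word-initial; rule 4 does not apply here → [s].
/ɡ/ (between /a/ and /n/): rule 2 targets it, but not before a front vowel → unchanged [ɡ].
/n/ (between /ɡ/ and /e/) is in the target of rule 3 but the environment (before a labial or velar stop) is not met → [n].
/f/ — between /e/ and /o/, between two vowels — surfaces as [v] (rule 4).
/n/ (between /o/ and /ɡ/): before a labial or velar stop, so rule 3 applies → [ŋ].
/ɡ/ meets the environment for rule 2 (before a front vowel) → [dʒ].
/n/ (word-final) is in the target of rule 3 but the environment (before a labial or velar stop) is not met → [n].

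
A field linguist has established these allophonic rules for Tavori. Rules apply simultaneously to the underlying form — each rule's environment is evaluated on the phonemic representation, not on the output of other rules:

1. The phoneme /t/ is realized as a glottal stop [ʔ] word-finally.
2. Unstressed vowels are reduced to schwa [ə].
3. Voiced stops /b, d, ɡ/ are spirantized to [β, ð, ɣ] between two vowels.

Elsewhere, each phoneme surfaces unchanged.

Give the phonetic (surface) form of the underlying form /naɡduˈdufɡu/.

[nəɡdəˈðufɡə]

/n/ (word-initial) is unaffected → [n].
Rule 2 applies to /a/ (between /n/ and /ɡ/: in an unstressed syllable) → [ə].
/ɡ/ (between /a/ and /d/) fails the environment for rule 3, so it stays [ɡ].
/d/ — between /ɡ/ and /u/; rule 3 does not apply here → [d].
/u/ — between /d/ and /d/, in an unstressed syllable — surfaces as [ə] (rule 2).
Rule 3 applies to /d/ (between /u/ and /u/: between two vowels) → [ð].
/u/ (between /d/ and /f/) fails the environment for rule 2, so it stays [u].
/f/ (between /u/ and /ɡ/) is unaffected → [f].
/ɡ/ (between /f/ and /u/) fails the environment for rule 3, so it stays [ɡ].
/u/ (word-final): in an unstressed syllable, so rule 2 applies → [ə].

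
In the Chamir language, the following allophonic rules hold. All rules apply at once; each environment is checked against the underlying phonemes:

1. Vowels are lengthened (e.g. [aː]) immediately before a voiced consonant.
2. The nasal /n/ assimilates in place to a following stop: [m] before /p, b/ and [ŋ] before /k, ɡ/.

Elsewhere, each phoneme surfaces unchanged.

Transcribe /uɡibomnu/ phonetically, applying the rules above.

Rule 1 applies to /u/ (word-initial: before a voiced consonant) → [uː].
/i/ (between /ɡ/ and /b/): before a voiced consonant, so rule 1 applies → [iː].
Rule 1 applies to /o/ (between /b/ and /m/: before a voiced consonant) → [oː].
/n/ (between /m/ and /u/) fails the environment for rule 2, so it stays [n].
/u/ (word-final): rule 1 targets it, but not before a voiced consonant → unchanged [u].

[uːɡiːboːmnu]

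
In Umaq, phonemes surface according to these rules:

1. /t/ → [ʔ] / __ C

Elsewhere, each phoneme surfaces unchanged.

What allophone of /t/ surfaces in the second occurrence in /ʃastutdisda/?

/t/ meets the environment for rule 1 (immediately before a consonant) → [ʔ].

[ʔ]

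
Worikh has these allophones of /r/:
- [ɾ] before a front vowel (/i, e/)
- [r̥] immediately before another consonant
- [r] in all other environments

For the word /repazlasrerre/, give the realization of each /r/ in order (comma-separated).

[ɾ], [ɾ], [r̥], [ɾ]

Occurrence 1 (position 1): before a front vowel (/i, e/) → [ɾ].
Occurrence 2 (position 9): before a front vowel (/i, e/) → [ɾ].
Occurrence 3 (position 11): immediately before another consonant → [r̥].
Occurrence 4 (position 12): before a front vowel (/i, e/) → [ɾ].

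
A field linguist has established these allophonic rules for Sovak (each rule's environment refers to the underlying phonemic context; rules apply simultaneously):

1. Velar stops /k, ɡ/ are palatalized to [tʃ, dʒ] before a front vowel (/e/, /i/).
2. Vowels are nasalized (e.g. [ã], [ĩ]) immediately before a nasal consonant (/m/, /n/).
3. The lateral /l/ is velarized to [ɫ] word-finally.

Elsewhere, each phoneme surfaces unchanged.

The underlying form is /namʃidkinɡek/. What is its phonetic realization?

[nãmʃidtʃĩndʒek]

/a/ (between /n/ and /m/) occurs before a nasal consonant → [ã] by rule 2.
/i/ (between /ʃ/ and /d/) fails the environment for rule 2, so it stays [i].
/k/ (between /d/ and /i/): before a front vowel, so rule 1 applies → [tʃ].
/i/ (between /k/ and /n/) occurs before a nasal consonant → [ĩ] by rule 2.
/ɡ/ — between /n/ and /e/, before a front vowel — surfaces as [dʒ] (rule 1).
/e/ (between /ɡ/ and /k/) is in the target of rule 2 but the environment (before a nasal consonant) is not met → [e].
/k/ — word-final; rule 1 does not apply here → [k].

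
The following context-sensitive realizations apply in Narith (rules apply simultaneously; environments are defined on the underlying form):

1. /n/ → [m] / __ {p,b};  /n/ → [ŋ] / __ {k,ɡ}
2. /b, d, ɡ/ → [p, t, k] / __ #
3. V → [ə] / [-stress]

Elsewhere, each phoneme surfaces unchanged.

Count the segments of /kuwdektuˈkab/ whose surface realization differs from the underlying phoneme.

4

Segments that undergo a rule: /u/ → [ə] (rule 3); /e/ → [ə] (rule 3); /u/ → [ə] (rule 3); /b/ → [p] (rule 2).
All other segments surface unchanged.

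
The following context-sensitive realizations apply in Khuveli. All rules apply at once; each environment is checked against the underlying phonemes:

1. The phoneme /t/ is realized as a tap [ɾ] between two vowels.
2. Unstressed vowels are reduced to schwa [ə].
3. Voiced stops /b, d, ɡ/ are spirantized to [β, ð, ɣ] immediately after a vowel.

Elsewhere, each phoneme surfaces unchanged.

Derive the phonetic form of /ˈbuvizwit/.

/b/ — word-initial; rule 3 does not apply here → [b].
/u/ (between /b/ and /v/) is in the target of rule 2 but the environment (in an unstressed syllable) is not met → [u].
/i/ (between /v/ and /z/): in an unstressed syllable, so rule 2 applies → [ə].
/i/ (between /w/ and /t/) occurs in an unstressed syllable → [ə] by rule 2.
/t/ (word-final) is in the target of rule 1 but the environment (between two vowels) is not met → [t].

[ˈbuvəzwət]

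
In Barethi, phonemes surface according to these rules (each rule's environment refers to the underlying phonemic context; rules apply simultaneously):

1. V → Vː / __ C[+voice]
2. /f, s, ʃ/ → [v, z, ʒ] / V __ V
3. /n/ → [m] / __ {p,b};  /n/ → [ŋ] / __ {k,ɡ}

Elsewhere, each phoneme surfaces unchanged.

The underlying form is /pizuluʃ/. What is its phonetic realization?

[piːzuːluʃ]

/p/ stays [p].
/i/ meets the environment for rule 1 (before a voiced consonant) → [iː].
/z/ (between /i/ and /u/): no rule targets it → [z].
/u/ (between /z/ and /l/): before a voiced consonant, so rule 1 applies → [uː].
/l/ — not in any rule's target class → [l].
/u/ — between /l/ and /ʃ/; rule 1 does not apply here → [u].
/ʃ/ (word-final) is in the target of rule 2 but the environment (between two vowels) is not met → [ʃ].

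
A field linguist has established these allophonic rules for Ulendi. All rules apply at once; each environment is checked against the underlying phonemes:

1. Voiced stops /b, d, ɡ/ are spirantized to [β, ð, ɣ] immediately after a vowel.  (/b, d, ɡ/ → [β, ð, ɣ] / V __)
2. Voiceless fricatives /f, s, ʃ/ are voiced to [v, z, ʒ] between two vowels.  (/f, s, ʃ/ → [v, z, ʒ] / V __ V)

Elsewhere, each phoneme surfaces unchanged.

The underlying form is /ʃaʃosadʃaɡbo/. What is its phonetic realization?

/ʃ/ — word-initial; rule 2 does not apply here → [ʃ].
/a/ stays [a].
Rule 2 applies to /ʃ/ (between /a/ and /o/: between two vowels) → [ʒ].
/o/ stays [o].
/s/ meets the environment for rule 2 (between two vowels) → [z].
/a/ — not in any rule's target class → [a].
/d/ (between /a/ and /ʃ/): immediately after a vowel, so rule 1 applies → [ð].
/ʃ/ — between /d/ and /a/; rule 2 does not apply here → [ʃ].
/a/ stays [a].
/ɡ/ meets the environment for rule 1 (immediately after a vowel) → [ɣ].
/b/ (between /ɡ/ and /o/) is in the target of rule 1 but the environment (immediately after a vowel) is not met → [b].
/o/ (word-final) is unaffected → [o].

[ʃaʒozaðʃaɣbo]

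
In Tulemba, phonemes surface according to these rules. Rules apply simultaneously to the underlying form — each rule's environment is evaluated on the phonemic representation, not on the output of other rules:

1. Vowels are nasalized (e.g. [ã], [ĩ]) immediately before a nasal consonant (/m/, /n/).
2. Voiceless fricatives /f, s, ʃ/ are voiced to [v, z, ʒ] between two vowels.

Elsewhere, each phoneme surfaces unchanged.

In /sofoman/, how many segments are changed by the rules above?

3

Segments that undergo a rule: /f/ → [v] (rule 2); /o/ → [õ] (rule 1); /a/ → [ã] (rule 1).
All other segments surface unchanged.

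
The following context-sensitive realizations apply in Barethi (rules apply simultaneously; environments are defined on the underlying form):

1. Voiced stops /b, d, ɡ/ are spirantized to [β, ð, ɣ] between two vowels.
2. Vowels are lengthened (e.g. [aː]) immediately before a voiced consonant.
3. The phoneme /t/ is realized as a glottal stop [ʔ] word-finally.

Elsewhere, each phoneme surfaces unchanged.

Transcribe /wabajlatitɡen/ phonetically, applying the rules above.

[waːβaːjlatitɡeːn]

/w/ — not in any rule's target class → [w].
Rule 2 applies to /a/ (between /w/ and /b/: before a voiced consonant) → [aː].
/b/ — between /a/ and /a/, between two vowels — surfaces as [β] (rule 1).
Rule 2 applies to /a/ (between /b/ and /j/: before a voiced consonant) → [aː].
/j/ (between /a/ and /l/): no rule targets it → [j].
/l/ — not in any rule's target class → [l].
/a/ (between /l/ and /t/): rule 2 targets it, but not before a voiced consonant → unchanged [a].
/t/ — between /a/ and /i/; rule 3 does not apply here → [t].
/i/ (between /t/ and /t/): rule 2 targets it, but not before a voiced consonant → unchanged [i].
/t/ — between /i/ and /ɡ/; rule 3 does not apply here → [t].
/ɡ/ (between /t/ and /e/) is in the target of rule 1 but the environment (between two vowels) is not met → [ɡ].
/e/ — between /ɡ/ and /n/, before a voiced consonant — surfaces as [eː] (rule 2).
/n/ (word-final) is unaffected → [n].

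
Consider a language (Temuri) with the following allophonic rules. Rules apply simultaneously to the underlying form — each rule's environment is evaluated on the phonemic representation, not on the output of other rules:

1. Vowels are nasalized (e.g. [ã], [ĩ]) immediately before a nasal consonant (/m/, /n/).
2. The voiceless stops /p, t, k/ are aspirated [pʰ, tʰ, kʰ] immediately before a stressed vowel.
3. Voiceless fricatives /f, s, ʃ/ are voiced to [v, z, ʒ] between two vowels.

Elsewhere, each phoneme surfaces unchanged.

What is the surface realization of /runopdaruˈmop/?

/r/ (word-initial) is unaffected → [r].
/u/ — between /r/ and /n/, before a nasal consonant — surfaces as [ũ] (rule 1).
/n/ (between /u/ and /o/) is unaffected → [n].
/o/ (between /n/ and /p/) fails the environment for rule 1, so it stays [o].
/p/ (between /o/ and /d/): rule 2 targets it, but not immediately before a stressed vowel → unchanged [p].
/d/ (between /p/ and /a/): no rule targets it → [d].
/a/ (between /d/ and /r/) is in the target of rule 1 but the environment (before a nasal consonant) is not met → [a].
/r/ — not in any rule's target class → [r].
/u/ — between /r/ and /m/, before a nasal consonant — surfaces as [ũ] (rule 1).
/m/ (between /u/ and /o/) is unaffected → [m].
/o/ (between /m/ and /p/) fails the environment for rule 1, so it stays [o].
/p/ (word-final) fails the environment for rule 2, so it stays [p].

[rũnopdarũˈmop]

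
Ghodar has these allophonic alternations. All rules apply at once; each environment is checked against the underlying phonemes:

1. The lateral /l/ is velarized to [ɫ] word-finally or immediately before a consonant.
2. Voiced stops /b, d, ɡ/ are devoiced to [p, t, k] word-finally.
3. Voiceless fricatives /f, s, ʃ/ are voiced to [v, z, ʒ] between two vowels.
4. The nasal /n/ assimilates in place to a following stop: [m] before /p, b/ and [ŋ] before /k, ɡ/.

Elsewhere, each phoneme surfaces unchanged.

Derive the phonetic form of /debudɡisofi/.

/d/ (word-initial): rule 2 targets it, but not word-finally → unchanged [d].
/e/ stays [e].
/b/ (between /e/ and /u/) fails the environment for rule 2, so it stays [b].
/u/ stays [u].
/d/ (between /u/ and /ɡ/) fails the environment for rule 2, so it stays [d].
/ɡ/ (between /d/ and /i/) is in the target of rule 2 but the environment (word-finally) is not met → [ɡ].
/i/ (between /ɡ/ and /s/): no rule targets it → [i].
/s/ (between /i/ and /o/) occurs between two vowels → [z] by rule 3.
/o/ stays [o].
/f/ (between /o/ and /i/): between two vowels, so rule 3 applies → [v].
/i/ stays [i].

[debudɡizovi]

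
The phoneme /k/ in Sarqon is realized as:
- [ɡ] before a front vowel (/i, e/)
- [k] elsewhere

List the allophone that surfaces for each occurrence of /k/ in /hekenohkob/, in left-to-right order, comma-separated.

Occurrence 1 (position 3): before a front vowel (/i, e/) → [ɡ].
Occurrence 2 (position 8): no conditioning environment matches → elsewhere allophone [k].

[ɡ], [k]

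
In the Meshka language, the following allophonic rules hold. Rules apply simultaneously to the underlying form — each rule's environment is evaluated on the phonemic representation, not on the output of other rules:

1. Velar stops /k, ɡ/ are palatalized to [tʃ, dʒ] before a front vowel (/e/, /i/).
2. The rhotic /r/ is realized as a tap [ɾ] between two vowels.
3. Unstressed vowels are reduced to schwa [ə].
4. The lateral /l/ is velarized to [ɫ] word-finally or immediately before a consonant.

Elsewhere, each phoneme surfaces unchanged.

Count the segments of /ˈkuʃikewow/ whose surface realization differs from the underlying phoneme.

Segments that undergo a rule: /i/ → [ə] (rule 3); /k/ → [tʃ] (rule 1); /e/ → [ə] (rule 3); /o/ → [ə] (rule 3).
All other segments surface unchanged.

4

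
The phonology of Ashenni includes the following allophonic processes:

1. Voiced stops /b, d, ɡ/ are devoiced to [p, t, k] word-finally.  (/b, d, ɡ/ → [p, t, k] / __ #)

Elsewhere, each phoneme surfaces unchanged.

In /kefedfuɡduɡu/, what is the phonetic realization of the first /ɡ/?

/ɡ/ — between /u/ and /d/; rule 1 does not apply here → [ɡ].

[ɡ]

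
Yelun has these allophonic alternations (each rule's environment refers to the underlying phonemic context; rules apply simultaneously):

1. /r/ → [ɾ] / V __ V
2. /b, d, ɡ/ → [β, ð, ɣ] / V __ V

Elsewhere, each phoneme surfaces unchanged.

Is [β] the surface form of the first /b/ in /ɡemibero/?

Yes

/b/ (between /i/ and /e/): between two vowels, so rule 2 applies → [β].
The actual realization is [β], which matches [β].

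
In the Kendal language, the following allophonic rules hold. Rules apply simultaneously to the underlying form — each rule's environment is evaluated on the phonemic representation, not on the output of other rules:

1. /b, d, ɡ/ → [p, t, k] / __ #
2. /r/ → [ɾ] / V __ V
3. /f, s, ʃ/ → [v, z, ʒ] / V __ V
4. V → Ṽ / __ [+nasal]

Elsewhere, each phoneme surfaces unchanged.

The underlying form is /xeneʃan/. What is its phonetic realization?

/x/ — not in any rule's target class → [x].
/e/ (between /x/ and /n/): before a nasal consonant, so rule 4 applies → [ẽ].
/n/ (between /e/ and /e/) is unaffected → [n].
/e/ (between /n/ and /ʃ/): rule 4 targets it, but not before a nasal consonant → unchanged [e].
/ʃ/ (between /e/ and /a/) occurs between two vowels → [ʒ] by rule 3.
/a/ (between /ʃ/ and /n/): before a nasal consonant, so rule 4 applies → [ã].
/n/ stays [n].

[xẽneʒãn]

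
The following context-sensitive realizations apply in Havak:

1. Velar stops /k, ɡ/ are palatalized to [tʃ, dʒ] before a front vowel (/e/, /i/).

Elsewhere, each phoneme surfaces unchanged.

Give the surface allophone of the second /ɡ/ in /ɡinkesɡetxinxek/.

/ɡ/ (between /s/ and /e/): before a front vowel, so rule 1 applies → [dʒ].

[dʒ]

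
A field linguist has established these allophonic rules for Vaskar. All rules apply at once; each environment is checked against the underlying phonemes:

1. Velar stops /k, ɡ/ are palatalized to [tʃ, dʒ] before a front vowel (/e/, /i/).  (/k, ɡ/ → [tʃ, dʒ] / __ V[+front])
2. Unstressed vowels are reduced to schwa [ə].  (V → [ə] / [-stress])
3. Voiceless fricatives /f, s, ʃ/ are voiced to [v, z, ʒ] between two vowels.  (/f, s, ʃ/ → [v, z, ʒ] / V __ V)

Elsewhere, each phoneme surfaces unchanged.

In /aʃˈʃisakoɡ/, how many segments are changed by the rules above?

Segments that undergo a rule: /a/ → [ə] (rule 2); /s/ → [z] (rule 3); /a/ → [ə] (rule 2); /o/ → [ə] (rule 2).
All other segments surface unchanged.

4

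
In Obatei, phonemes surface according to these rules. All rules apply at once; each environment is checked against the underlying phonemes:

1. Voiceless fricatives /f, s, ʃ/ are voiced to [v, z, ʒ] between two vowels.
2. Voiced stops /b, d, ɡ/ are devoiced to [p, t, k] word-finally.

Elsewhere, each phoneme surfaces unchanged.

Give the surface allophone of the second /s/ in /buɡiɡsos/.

[s]

/s/ (word-final): rule 1 targets it, but not between two vowels → unchanged [s].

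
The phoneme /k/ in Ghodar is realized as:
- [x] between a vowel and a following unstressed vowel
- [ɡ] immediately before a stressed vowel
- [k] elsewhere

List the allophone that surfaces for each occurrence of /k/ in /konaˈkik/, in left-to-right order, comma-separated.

Occurrence 1 (position 1): no conditioning environment matches → elsewhere allophone [k].
Occurrence 2 (position 5): immediately before a stressed vowel → [ɡ].
Occurrence 3 (position 7): no conditioning environment matches → elsewhere allophone [k].

[k], [ɡ], [k]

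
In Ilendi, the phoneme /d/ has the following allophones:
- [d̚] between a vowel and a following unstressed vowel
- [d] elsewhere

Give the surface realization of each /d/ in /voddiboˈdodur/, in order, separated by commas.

Occurrence 1 (position 3): no conditioning environment matches → elsewhere allophone [d].
Occurrence 2 (position 4): no conditioning environment matches → elsewhere allophone [d].
Occurrence 3 (position 8): no conditioning environment matches → elsewhere allophone [d].
Occurrence 4 (position 10): between a vowel and a following unstressed vowel → [d̚].

[d], [d], [d], [d̚]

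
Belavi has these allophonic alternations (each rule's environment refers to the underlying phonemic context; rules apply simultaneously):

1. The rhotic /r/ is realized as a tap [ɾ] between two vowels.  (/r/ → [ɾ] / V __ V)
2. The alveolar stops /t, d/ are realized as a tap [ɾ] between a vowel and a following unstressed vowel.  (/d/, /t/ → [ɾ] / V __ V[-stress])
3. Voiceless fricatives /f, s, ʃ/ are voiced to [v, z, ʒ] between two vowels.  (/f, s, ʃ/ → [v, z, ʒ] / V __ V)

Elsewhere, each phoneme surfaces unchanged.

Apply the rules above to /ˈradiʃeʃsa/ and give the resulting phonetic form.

[ˈraɾiʒeʃsa]

/r/ — word-initial; rule 1 does not apply here → [r].
/a/ stays [a].
/d/ (between /a/ and /i/): between a vowel and a following unstressed vowel, so rule 2 applies → [ɾ].
/i/ — not in any rule's target class → [i].
/ʃ/ meets the environment for rule 3 (between two vowels) → [ʒ].
/e/ stays [e].
/ʃ/ (between /e/ and /s/) fails the environment for rule 3, so it stays [ʃ].
/s/ — between /ʃ/ and /a/; rule 3 does not apply here → [s].
/a/ stays [a].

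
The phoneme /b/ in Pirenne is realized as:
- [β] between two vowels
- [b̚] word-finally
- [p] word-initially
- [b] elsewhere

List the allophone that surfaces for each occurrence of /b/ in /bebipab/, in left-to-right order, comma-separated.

Occurrence 1 (position 1): word-initially → [p].
Occurrence 2 (position 3): between two vowels → [β].
Occurrence 3 (position 7): word-finally → [b̚].

[p], [β], [b̚]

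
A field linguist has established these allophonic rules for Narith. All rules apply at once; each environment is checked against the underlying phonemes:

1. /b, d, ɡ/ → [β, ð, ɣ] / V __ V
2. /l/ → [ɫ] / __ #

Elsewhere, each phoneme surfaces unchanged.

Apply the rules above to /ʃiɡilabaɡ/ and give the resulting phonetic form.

/ʃ/ (word-initial): no rule targets it → [ʃ].
/i/ (between /ʃ/ and /ɡ/): no rule targets it → [i].
/ɡ/ (between /i/ and /i/) occurs between two vowels → [ɣ] by rule 1.
/i/ — not in any rule's target class → [i].
/l/ — between /i/ and /a/; rule 2 does not apply here → [l].
/a/ (between /l/ and /b/) is unaffected → [a].
/b/ — between /a/ and /a/, between two vowels — surfaces as [β] (rule 1).
/a/ (between /b/ and /ɡ/) is unaffected → [a].
/ɡ/ (word-final) fails the environment for rule 1, so it stays [ɡ].

[ʃiɣilaβaɡ]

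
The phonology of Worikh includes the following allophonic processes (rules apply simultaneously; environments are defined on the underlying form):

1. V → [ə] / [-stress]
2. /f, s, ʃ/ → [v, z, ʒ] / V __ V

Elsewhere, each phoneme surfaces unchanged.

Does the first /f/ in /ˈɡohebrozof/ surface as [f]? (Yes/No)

/f/ — word-final; rule 2 does not apply here → [f].
The actual realization is [f], which matches [f].

Yes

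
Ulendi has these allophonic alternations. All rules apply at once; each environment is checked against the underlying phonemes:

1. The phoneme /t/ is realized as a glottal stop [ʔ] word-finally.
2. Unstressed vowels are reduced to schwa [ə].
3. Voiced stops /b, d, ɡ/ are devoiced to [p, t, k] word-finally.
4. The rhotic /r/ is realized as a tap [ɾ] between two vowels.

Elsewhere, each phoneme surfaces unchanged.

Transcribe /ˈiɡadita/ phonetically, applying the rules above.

/i/ — word-initial; rule 2 does not apply here → [i].
/ɡ/ — between /i/ and /a/; rule 3 does not apply here → [ɡ].
/a/ (between /ɡ/ and /d/): in an unstressed syllable, so rule 2 applies → [ə].
/d/ — between /a/ and /i/; rule 3 does not apply here → [d].
/i/ — between /d/ and /t/, in an unstressed syllable — surfaces as [ə] (rule 2).
/t/ (between /i/ and /a/) fails the environment for rule 1, so it stays [t].
/a/ (word-final): in an unstressed syllable, so rule 2 applies → [ə].

[ˈiɡədətə]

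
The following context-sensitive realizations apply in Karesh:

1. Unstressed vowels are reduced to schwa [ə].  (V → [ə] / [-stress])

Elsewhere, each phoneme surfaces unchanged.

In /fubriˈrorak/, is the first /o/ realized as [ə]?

/o/ (between /r/ and /r/) fails the environment for rule 1, so it stays [o].
The actual realization is [o], not [ə].

No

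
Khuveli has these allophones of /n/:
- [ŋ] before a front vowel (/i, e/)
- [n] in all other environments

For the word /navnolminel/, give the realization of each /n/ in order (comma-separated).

Occurrence 1 (position 1): no conditioning environment matches → elsewhere allophone [n].
Occurrence 2 (position 4): no conditioning environment matches → elsewhere allophone [n].
Occurrence 3 (position 9): before a front vowel (/i, e/) → [ŋ].

[n], [n], [ŋ]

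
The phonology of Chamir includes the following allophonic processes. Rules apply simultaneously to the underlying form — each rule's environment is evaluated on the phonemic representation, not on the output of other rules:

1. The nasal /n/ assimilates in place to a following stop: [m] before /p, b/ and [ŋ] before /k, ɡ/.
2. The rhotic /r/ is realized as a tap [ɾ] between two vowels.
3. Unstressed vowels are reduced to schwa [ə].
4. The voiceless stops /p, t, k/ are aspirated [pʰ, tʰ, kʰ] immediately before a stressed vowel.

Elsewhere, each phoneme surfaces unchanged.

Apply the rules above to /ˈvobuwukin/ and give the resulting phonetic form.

/v/ (word-initial) is unaffected → [v].
/o/ (between /v/ and /b/) is in the target of rule 3 but the environment (in an unstressed syllable) is not met → [o].
/b/ — not in any rule's target class → [b].
/u/ meets the environment for rule 3 (in an unstressed syllable) → [ə].
/w/ (between /u/ and /u/): no rule targets it → [w].
/u/ meets the environment for rule 3 (in an unstressed syllable) → [ə].
/k/ (between /u/ and /i/): rule 4 targets it, but not immediately before a stressed vowel → unchanged [k].
Rule 3 applies to /i/ (between /k/ and /n/: in an unstressed syllable) → [ə].
/n/ (word-final) fails the environment for rule 1, so it stays [n].

[ˈvobəwəkən]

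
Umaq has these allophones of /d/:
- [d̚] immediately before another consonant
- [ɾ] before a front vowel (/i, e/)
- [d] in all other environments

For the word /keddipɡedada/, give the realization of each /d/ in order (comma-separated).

[d̚], [ɾ], [d], [d]

Occurrence 1 (position 3): immediately before another consonant → [d̚].
Occurrence 2 (position 4): before a front vowel (/i, e/) → [ɾ].
Occurrence 3 (position 9): no conditioning environment matches → elsewhere allophone [d].
Occurrence 4 (position 11): no conditioning environment matches → elsewhere allophone [d].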